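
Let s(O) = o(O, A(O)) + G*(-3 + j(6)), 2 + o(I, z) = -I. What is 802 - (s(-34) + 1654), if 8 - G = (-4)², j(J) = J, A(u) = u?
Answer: -860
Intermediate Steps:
G = -8 (G = 8 - 1*(-4)² = 8 - 1*16 = 8 - 16 = -8)
o(I, z) = -2 - I
s(O) = -26 - O (s(O) = (-2 - O) - 8*(-3 + 6) = (-2 - O) - 8*3 = (-2 - O) - 24 = -26 - O)
802 - (s(-34) + 1654) = 802 - ((-26 - 1*(-34)) + 1654) = 802 - ((-26 + 34) + 1654) = 802 - (8 + 1654) = 802 - 1*1662 = 802 - 1662 = -860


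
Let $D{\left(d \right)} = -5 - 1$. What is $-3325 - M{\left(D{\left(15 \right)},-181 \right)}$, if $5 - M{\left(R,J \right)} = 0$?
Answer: $-3330$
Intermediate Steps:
$D{\left(d \right)} = -6$ ($D{\left(d \right)} = -5 - 1 = -6$)
$M{\left(R,J \right)} = 5$ ($M{\left(R,J \right)} = 5 - 0 = 5 + 0 = 5$)
$-3325 - M{\left(D{\left(15 \right)},-181 \right)} = -3325 - 5 = -3330$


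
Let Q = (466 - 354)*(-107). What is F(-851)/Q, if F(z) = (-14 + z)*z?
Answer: -736115/11984 ≈ -61.425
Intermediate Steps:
Q = -11984 (Q = 112*(-107) = -11984)
F(z) = z*(-14 + z)
F(-851)/Q = -851*(-14 - 851)/(-11984) = -851*(-865)*(-1/11984) = 736115*(-1/11984) = -736115/11984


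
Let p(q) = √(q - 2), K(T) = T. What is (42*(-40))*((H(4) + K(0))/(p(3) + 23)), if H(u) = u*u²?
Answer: -4480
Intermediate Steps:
H(u) = u³
p(q) = √(-2 + q)
(42*(-40))*((H(4) + K(0))/(p(3) + 23)) = (42*(-40))*((4³ + 0)/(√(-2 + 3) + 23)) = -1680*(64 + 0)/(√1 + 23) = -107520/(1 + 23) = -107520/24 = -1680*8/3 = -4480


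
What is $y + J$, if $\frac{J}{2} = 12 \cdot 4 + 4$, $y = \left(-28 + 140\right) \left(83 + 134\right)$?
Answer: $24408$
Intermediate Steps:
$y = 24304$ ($y = 112 \cdot 217 = 24304$)
$J = 104$ ($J = 2 \left(12 \cdot 4 + 4\right) = 2 \left(48 + 4\right) = 2 \cdot 52 = 104$)
$y + J = 24304 + 104 = 24408$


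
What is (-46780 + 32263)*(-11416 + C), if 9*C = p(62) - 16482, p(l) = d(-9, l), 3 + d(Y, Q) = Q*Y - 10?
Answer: 193232561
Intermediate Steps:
d(Y, Q) = -13 + Q*Y (d(Y, Q) = -3 + (Q*Y - 10) = -3 + (-10 + Q*Y) = -13 + Q*Y)
p(l) = -13 - 9*l (p(l) = -13 + l*(-9) = -13 - 9*l)
C = -17053/9 (C = ((-13 - 9*62) - 16482)/9 = ((-13 - 558) - 16482)/9 = (-571 - 16482)/9 = (1/9)*(-17053) = -17053/9 ≈ -1894.8)
(-46780 + 32263)*(-11416 + C) = (-46780 + 32263)*(-11416 - 17053/9) = -14517*(-119797/9) = 193232561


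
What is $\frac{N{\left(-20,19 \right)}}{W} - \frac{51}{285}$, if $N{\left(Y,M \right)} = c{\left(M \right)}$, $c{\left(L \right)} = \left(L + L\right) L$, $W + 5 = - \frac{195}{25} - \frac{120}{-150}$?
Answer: $- \frac{34397}{570} \approx -60.346$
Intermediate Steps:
$W = -12$ ($W = -5 - \left(- \frac{4}{5} + \frac{39}{5}\right) = -5 - 7 = -12$)
$c{\left(L \right)} = 2 L^{2}$ ($c{\left(L \right)} = 2 L L = 2 L^{2}$)
$N{\left(Y,M \right)} = 2 M^{2}$
$\frac{N{\left(-20,19 \right)}}{W} - \frac{51}{285} = \frac{2 \cdot 19^{2}}{-12} - \frac{51}{285} = 2 \cdot 361 \left(- \frac{1}{12}\right) - \frac{17}{95} = 722 \left(- \frac{1}{12}\right) - \frac{17}{95} = - \frac{361}{6} - \frac{17}{95} = - \frac{34397}{570}$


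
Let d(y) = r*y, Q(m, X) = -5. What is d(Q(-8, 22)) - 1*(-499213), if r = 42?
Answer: 499003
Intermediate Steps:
d(y) = 42*y
d(Q(-8, 22)) - 1*(-499213) = 42*(-5) - 1*(-499213) = -210 + 499213 = 499003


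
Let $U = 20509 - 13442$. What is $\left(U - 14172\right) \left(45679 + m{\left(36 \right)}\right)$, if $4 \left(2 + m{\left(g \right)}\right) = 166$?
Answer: $- \frac{649659885}{2} \approx -3.2483 \cdot 10^{8}$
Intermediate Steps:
$m{\left(g \right)} = \frac{79}{2}$ ($m{\left(g \right)} = -2 + \frac{1}{4} \cdot 166 = -2 + \frac{83}{2} = \frac{79}{2}$)
$U = 7067$
$\left(U - 14172\right) \left(45679 + m{\left(36 \right)}\right) = \left(7067 - 14172\right) \left(45679 + \frac{79}{2}\right) = \left(-7105\right) \frac{91437}{2} = - \frac{649659885}{2}$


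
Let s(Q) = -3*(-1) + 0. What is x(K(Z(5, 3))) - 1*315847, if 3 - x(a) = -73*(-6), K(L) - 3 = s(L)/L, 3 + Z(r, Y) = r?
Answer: -316282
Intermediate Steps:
Z(r, Y) = -3 + r
s(Q) = 3 (s(Q) = 3 + 0 = 3)
K(L) = 3 + 3/L
x(a) = -435 (x(a) = 3 - (-73)*(-6) = 3 - 1*438 = 3 - 438 = -435)
x(K(Z(5, 3))) - 1*315847 = -435 - 1*315847 = -435 - 315847 = -316282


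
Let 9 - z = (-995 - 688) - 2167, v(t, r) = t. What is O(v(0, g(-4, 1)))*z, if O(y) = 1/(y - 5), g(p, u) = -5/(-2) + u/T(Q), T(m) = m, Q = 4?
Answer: -3859/5 ≈ -771.80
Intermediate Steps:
g(p, u) = 5/2 + u/4 (g(p, u) = -5/(-2) + u/4 = -5*(-1/2) + u*(1/4) = 5/2 + u/4)
O(y) = 1/(-5 + y)
z = 3859 (z = 9 - ((-995 - 688) - 2167) = 9 - (-1683 - 2167) = 9 - 1*(-3850) = 9 + 3850 = 3859)
O(v(0, g(-4, 1)))*z = 3859/(-5 + 0) = 3859/(-5) = -1/5*3859 = -3859/5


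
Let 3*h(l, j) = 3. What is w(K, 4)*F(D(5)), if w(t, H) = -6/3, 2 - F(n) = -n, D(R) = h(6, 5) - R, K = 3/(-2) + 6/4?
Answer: 4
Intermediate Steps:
h(l, j) = 1 (h(l, j) = (⅓)*3 = 1)
K = 0 (K = 3*(-½) + 6*(¼) = -3/2 + 3/2 = 0)
D(R) = 1 - R
F(n) = 2 + n (F(n) = 2 - (-1)*n = 2 + n)
w(t, H) = -2 (w(t, H) = -6*⅓ = -2)
w(K, 4)*F(D(5)) = -2*(2 + (1 - 1*5)) = -2*(2 + (1 - 5)) = -2*(2 - 4) = -2*(-2) = 4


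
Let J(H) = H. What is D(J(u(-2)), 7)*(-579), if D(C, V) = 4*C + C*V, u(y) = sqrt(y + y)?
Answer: -12738*I ≈ -12738.0*I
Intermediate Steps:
u(y) = sqrt(2)*sqrt(y) (u(y) = sqrt(2*y) = sqrt(2)*sqrt(y))
D(J(u(-2)), 7)*(-579) = ((sqrt(2)*sqrt(-2))*(4 + 7))*(-579) = ((sqrt(2)*(I*sqrt(2)))*11)*(-579) = ((2*I)*11)*(-579) = (22*I)*(-579) = -12738*I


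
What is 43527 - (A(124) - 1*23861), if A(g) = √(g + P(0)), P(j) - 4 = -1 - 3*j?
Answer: 67388 - √127 ≈ 67377.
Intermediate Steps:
P(j) = 3 - 3*j (P(j) = 4 + (-1 - 3*j) = 3 - 3*j)
A(g) = √(3 + g) (A(g) = √(g + (3 - 3*0)) = √(g + (3 + 0)) = √(g + 3) = √(3 + g))
43527 - (A(124) - 1*23861) = 43527 - (√(3 + 124) - 1*23861) = 43527 - (√127 - 23861) = 43527 - (-23861 + √127) = 43527 + (23861 - √127) = 67388 - √127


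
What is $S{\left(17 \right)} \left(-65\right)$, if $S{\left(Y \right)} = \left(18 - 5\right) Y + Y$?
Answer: $-15470$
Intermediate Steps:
$S{\left(Y \right)} = 14 Y$ ($S{\left(Y \right)} = \left(18 - 5\right) Y + Y = 13 Y + Y = 14 Y$)
$S{\left(17 \right)} \left(-65\right) = 14 \cdot 17 \left(-65\right) = 238 \left(-65\right) = -15470$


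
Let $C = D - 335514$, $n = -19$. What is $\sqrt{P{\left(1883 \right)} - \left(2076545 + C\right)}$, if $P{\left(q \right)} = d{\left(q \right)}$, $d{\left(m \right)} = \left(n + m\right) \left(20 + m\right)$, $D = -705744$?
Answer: $\sqrt{2511905} \approx 1584.9$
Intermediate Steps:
$C = -1041258$ ($C = -705744 - 335514 = -1041258$)
$d{\left(m \right)} = \left(-19 + m\right) \left(20 + m\right)$
$P{\left(q \right)} = -380 + q + q^{2}$
$\sqrt{P{\left(1883 \right)} - \left(2076545 + C\right)} = \sqrt{\left(-380 + 1883 + 1883^{2}\right) - 1035287} = \sqrt{\left(-380 + 1883 + 3545689\right) + \left(-2076545 + 1041258\right)} = \sqrt{3547192 - 1035287} = \sqrt{2511905}$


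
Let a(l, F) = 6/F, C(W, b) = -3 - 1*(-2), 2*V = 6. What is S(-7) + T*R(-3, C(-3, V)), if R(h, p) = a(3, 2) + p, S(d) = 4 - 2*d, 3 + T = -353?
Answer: -694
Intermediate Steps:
V = 3 (V = (½)*6 = 3)
T = -356 (T = -3 - 353 = -356)
C(W, b) = -1 (C(W, b) = -3 + 2 = -1)
R(h, p) = 3 + p (R(h, p) = 6/2 + p = 6*(½) + p = 3 + p)
S(-7) + T*R(-3, C(-3, V)) = (4 - 2*(-7)) - 356*(3 - 1) = (4 + 14) - 356*2 = 18 - 712 = -694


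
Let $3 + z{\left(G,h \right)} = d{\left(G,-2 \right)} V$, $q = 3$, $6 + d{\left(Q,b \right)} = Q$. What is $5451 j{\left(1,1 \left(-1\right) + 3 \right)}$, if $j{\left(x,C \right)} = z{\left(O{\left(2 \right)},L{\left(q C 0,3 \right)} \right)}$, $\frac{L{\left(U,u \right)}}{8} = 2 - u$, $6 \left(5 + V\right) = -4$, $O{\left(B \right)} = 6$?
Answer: $-16353$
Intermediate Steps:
$d{\left(Q,b \right)} = -6 + Q$
$V = - \frac{17}{3}$ ($V = -5 + \frac{1}{6} \left(-4\right) = -5 - \frac{2}{3} = - \frac{17}{3} \approx -5.6667$)
$L{\left(U,u \right)} = 16 - 8 u$ ($L{\left(U,u \right)} = 8 \left(2 - u\right) = 16 - 8 u$)
$z{\left(G,h \right)} = 31 - \frac{17 G}{3}$ ($z{\left(G,h \right)} = -3 + \left(-6 + G\right) \left(- \frac{17}{3}\right) = -3 - \left(-34 + \frac{17 G}{3}\right) = 31 - \frac{17 G}{3}$)
$j{\left(x,C \right)} = -3$ ($j{\left(x,C \right)} = 31 - 34 = -3$)
$5451 j{\left(1,1 \left(-1\right) + 3 \right)} = 5451 \left(-3\right) = -16353$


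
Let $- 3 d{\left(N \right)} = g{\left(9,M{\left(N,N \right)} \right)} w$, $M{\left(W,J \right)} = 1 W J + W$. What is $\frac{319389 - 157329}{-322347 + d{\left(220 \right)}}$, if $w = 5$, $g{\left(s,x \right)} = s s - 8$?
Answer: $- \frac{243090}{483703} \approx -0.50256$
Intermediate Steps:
$M{\left(W,J \right)} = W + J W$ ($M{\left(W,J \right)} = W J + W = J W + W = W + J W$)
$g{\left(s,x \right)} = -8 + s^{2}$ ($g{\left(s,x \right)} = s^{2} - 8 = -8 + s^{2}$)
$d{\left(N \right)} = - \frac{365}{3}$ ($d{\left(N \right)} = - \frac{\left(-8 + 9^{2}\right) 5}{3} = - \frac{\left(-8 + 81\right) 5}{3} = - \frac{73 \cdot 5}{3} = \left(- \frac{1}{3}\right) 365 = - \frac{365}{3}$)
$\frac{319389 - 157329}{-322347 + d{\left(220 \right)}} = \frac{319389 - 157329}{-322347 - \frac{365}{3}} = \frac{162060}{- \frac{967406}{3}} = 162060 \left(- \frac{3}{967406}\right) = - \frac{243090}{483703}$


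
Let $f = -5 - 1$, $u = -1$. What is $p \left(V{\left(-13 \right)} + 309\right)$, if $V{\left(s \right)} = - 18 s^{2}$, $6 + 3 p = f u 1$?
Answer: $0$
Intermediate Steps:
$f = -6$
$p = 0$ ($p = -2 + \frac{\left(-6\right) \left(-1\right) 1}{3} = -2 + \frac{6 \cdot 1}{3} = -2 + \frac{1}{3} \cdot 6 = -2 + 2 = 0$)
$p \left(V{\left(-13 \right)} + 309\right) = 0 \left(- 18 \left(-13\right)^{2} + 309\right) = 0 \left(\left(-18\right) 169 + 309\right) = 0 \left(-3042 + 309\right) = 0 \left(-2733\right) = 0$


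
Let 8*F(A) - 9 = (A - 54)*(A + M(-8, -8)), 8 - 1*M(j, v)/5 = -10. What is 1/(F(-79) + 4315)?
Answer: 4/16533 ≈ 0.00024194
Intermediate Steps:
M(j, v) = 90 (M(j, v) = 40 - 5*(-10) = 40 + 50 = 90)
F(A) = 9/8 + (-54 + A)*(90 + A)/8 (F(A) = 9/8 + ((A - 54)*(A + 90))/8 = 9/8 + ((-54 + A)*(90 + A))/8 = 9/8 + (-54 + A)*(90 + A)/8)
1/(F(-79) + 4315) = 1/((-4851/8 + (⅛)*(-79)² + (9/2)*(-79)) + 4315) = 1/((-4851/8 + (⅛)*6241 - 711/2) + 4315) = 1/((-4851/8 + 6241/8 - 711/2) + 4315) = 1/(-727/4 + 4315) = 1/(16533/4) = 4/16533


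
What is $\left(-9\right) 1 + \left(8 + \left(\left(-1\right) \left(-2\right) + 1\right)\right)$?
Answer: $2$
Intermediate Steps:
$\left(-9\right) 1 + \left(8 + \left(\left(-1\right) \left(-2\right) + 1\right)\right) = -9 + \left(8 + \left(2 + 1\right)\right) = -9 + \left(8 + 3\right) = -9 + 11 = 2$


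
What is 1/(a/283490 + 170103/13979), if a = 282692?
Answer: 1981453355/26087125469 ≈ 0.075955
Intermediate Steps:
1/(a/283490 + 170103/13979) = 1/(282692/283490 + 170103/13979) = 1/(282692*(1/283490) + 170103*(1/13979)) = 1/(141346/141745 + 170103/13979) = 1/(26087125469/1981453355) = 1981453355/26087125469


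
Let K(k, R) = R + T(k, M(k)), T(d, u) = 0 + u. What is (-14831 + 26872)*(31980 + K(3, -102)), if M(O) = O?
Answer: 383879121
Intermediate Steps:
T(d, u) = u
K(k, R) = R + k
(-14831 + 26872)*(31980 + K(3, -102)) = (-14831 + 26872)*(31980 + (-102 + 3)) = 12041*(31980 - 99) = 12041*31881 = 383879121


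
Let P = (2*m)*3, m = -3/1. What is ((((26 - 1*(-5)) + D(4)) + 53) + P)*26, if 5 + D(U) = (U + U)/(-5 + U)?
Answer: 1378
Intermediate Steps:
m = -3 (m = -3*1 = -3)
D(U) = -5 + 2*U/(-5 + U) (D(U) = -5 + (U + U)/(-5 + U) = -5 + (2*U)/(-5 + U) = -5 + 2*U/(-5 + U))
P = -18 (P = (2*(-3))*3 = -6*3 = -18)
((((26 - 1*(-5)) + D(4)) + 53) + P)*26 = ((((26 - 1*(-5)) + (25 - 3*4)/(-5 + 4)) + 53) - 18)*26 = ((((26 + 5) + (25 - 12)/(-1)) + 53) - 18)*26 = (((31 - 1*13) + 53) - 18)*26 = (((31 - 13) + 53) - 18)*26 = ((18 + 53) - 18)*26 = (71 - 18)*26 = 53*26 = 1378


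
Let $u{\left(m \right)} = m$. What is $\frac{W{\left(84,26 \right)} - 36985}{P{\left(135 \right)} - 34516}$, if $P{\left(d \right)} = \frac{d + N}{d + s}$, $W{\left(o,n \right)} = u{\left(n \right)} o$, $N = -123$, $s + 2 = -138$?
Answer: $\frac{174005}{172592} \approx 1.0082$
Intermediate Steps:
$s = -140$ ($s = -2 - 138 = -140$)
$W{\left(o,n \right)} = n o$
$P{\left(d \right)} = \frac{-123 + d}{-140 + d}$ ($P{\left(d \right)} = \frac{d - 123}{d - 140} = \frac{-123 + d}{-140 + d}$)
$\frac{W{\left(84,26 \right)} - 36985}{P{\left(135 \right)} - 34516} = \frac{26 \cdot 84 - 36985}{\frac{-123 + 135}{-140 + 135} - 34516} = \frac{2184 - 36985}{\frac{1}{-5} \cdot 12 - 34516} = - \frac{34801}{\left(- \frac{1}{5}\right) 12 - 34516} = - \frac{34801}{- \frac{12}{5} - 34516} = - \frac{34801}{- \frac{172592}{5}} = \left(-34801\right) \left(- \frac{5}{172592}\right) = \frac{174005}{172592}$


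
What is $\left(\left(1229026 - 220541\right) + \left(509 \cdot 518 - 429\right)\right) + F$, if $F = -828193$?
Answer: $443525$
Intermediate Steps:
$\left(\left(1229026 - 220541\right) + \left(509 \cdot 518 - 429\right)\right) + F = \left(\left(1229026 - 220541\right) + \left(509 \cdot 518 - 429\right)\right) - 828193 = \left(\left(1229026 - 220541\right) + \left(263662 - 429\right)\right) - 828193 = \left(1008485 + 263233\right) - 828193 = 1271718 - 828193 = 443525$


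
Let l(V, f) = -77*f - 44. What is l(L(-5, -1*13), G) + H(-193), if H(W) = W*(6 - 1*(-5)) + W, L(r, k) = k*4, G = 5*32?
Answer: -14680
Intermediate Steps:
G = 160
L(r, k) = 4*k
l(V, f) = -44 - 77*f
H(W) = 12*W (H(W) = W*(6 + 5) + W = W*11 + W = 11*W + W = 12*W)
l(L(-5, -1*13), G) + H(-193) = (-44 - 77*160) + 12*(-193) = (-44 - 12320) - 2316 = -12364 - 2316 = -14680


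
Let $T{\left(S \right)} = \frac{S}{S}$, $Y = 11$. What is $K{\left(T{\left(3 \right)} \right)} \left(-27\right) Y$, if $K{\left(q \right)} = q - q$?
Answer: $0$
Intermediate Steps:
$T{\left(S \right)} = 1$
$K{\left(q \right)} = 0$
$K{\left(T{\left(3 \right)} \right)} \left(-27\right) Y = 0 \left(-27\right) 11 = 0 \cdot 11 = 0$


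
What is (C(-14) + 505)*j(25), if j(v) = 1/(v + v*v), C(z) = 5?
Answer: 51/65 ≈ 0.78462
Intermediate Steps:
j(v) = 1/(v + v**2)
(C(-14) + 505)*j(25) = (5 + 505)*(1/(25*(1 + 25))) = 510*((1/25)/26) = 510*((1/25)*(1/26)) = 510*(1/650) = 51/65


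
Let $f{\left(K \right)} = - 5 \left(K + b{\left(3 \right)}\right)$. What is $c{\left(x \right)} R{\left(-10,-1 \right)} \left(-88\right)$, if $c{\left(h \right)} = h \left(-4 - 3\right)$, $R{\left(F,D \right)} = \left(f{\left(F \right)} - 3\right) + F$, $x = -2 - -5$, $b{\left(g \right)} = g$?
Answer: $40656$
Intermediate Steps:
$f{\left(K \right)} = -15 - 5 K$ ($f{\left(K \right)} = - 5 \left(K + 3\right) = - 5 \left(3 + K\right) = -15 - 5 K$)
$x = 3$ ($x = -2 + 5 = 3$)
$R{\left(F,D \right)} = -18 - 4 F$ ($R{\left(F,D \right)} = \left(\left(-15 - 5 F\right) - 3\right) + F = \left(-18 - 5 F\right) + F = -18 - 4 F$)
$c{\left(h \right)} = - 7 h$ ($c{\left(h \right)} = h \left(-7\right) = - 7 h$)
$c{\left(x \right)} R{\left(-10,-1 \right)} \left(-88\right) = \left(-7\right) 3 \left(-18 - -40\right) \left(-88\right) = - 21 \left(-18 + 40\right) \left(-88\right) = \left(-21\right) 22 \left(-88\right) = \left(-462\right) \left(-88\right) = 40656$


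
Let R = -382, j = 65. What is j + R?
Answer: -317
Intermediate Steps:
j + R = 65 - 382 = -317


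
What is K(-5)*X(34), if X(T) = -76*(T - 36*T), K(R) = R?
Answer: -452200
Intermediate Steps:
X(T) = 2660*T (X(T) = -(-2660)*T = 2660*T)
K(-5)*X(34) = -13300*34 = -5*90440 = -452200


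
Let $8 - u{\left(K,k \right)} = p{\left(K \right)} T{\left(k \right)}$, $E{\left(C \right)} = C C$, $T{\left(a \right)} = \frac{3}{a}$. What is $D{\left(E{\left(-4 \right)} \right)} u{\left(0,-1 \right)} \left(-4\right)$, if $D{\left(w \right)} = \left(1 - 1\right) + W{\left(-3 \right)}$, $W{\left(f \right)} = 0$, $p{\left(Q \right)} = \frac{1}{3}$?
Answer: $0$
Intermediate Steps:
$p{\left(Q \right)} = \frac{1}{3}$
$E{\left(C \right)} = C^{2}$
$u{\left(K,k \right)} = 8 - \frac{1}{k}$ ($u{\left(K,k \right)} = 8 - \frac{3 \frac{1}{k}}{3} = 8 - \frac{1}{k}$)
$D{\left(w \right)} = 0$ ($D{\left(w \right)} = \left(1 - 1\right) + 0 = 0 + 0 = 0$)
$D{\left(E{\left(-4 \right)} \right)} u{\left(0,-1 \right)} \left(-4\right) = 0 \left(8 - \frac{1}{-1}\right) \left(-4\right) = 0 \left(8 - -1\right) \left(-4\right) = 0 \left(8 + 1\right) \left(-4\right) = 0 \cdot 9 \left(-4\right) = 0 \left(-4\right) = 0$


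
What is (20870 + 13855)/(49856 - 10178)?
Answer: 11575/13226 ≈ 0.87517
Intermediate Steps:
(20870 + 13855)/(49856 - 10178) = 34725/39678 = 34725*(1/39678) = 11575/13226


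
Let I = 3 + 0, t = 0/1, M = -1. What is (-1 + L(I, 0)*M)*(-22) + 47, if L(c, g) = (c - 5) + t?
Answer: 25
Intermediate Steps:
t = 0 (t = 0*1 = 0)
I = 3
L(c, g) = -5 + c (L(c, g) = (c - 5) + 0 = (-5 + c) + 0 = -5 + c)
(-1 + L(I, 0)*M)*(-22) + 47 = (-1 + (-5 + 3)*(-1))*(-22) + 47 = (-1 - 2*(-1))*(-22) + 47 = (-1 + 2)*(-22) + 47 = 1*(-22) + 47 = -22 + 47 = 25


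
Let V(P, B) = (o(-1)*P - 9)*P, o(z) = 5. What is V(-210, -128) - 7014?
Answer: 215376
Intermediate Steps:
V(P, B) = P*(-9 + 5*P) (V(P, B) = (5*P - 9)*P = (-9 + 5*P)*P = P*(-9 + 5*P))
V(-210, -128) - 7014 = -210*(-9 + 5*(-210)) - 7014 = -210*(-9 - 1050) - 7014 = -210*(-1059) - 7014 = 222390 - 7014 = 215376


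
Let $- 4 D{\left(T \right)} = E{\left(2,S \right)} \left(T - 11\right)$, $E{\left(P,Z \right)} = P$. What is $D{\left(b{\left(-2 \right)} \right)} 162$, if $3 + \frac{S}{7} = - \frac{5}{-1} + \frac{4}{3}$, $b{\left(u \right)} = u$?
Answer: $1053$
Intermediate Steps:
$S = \frac{70}{3}$ ($S = -21 + 7 \left(- \frac{5}{-1} + \frac{4}{3}\right) = -21 + 7 \left(\left(-5\right) \left(-1\right) + 4 \cdot \frac{1}{3}\right) = -21 + 7 \left(5 + \frac{4}{3}\right) = -21 + 7 \cdot \frac{19}{3} = -21 + \frac{133}{3} = \frac{70}{3} \approx 23.333$)
$D{\left(T \right)} = \frac{11}{2} - \frac{T}{2}$ ($D{\left(T \right)} = - \frac{2 \left(T - 11\right)}{4} = - \frac{2 \left(-11 + T\right)}{4} = - \frac{-22 + 2 T}{4} = \frac{11}{2} - \frac{T}{2}$)
$D{\left(b{\left(-2 \right)} \right)} 162 = \left(\frac{11}{2} - -1\right) 162 = \left(\frac{11}{2} + 1\right) 162 = \frac{13}{2} \cdot 162 = 1053$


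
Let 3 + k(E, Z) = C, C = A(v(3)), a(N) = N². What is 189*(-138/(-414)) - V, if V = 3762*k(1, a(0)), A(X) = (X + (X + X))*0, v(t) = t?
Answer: 11349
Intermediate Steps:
A(X) = 0 (A(X) = (X + 2*X)*0 = (3*X)*0 = 0)
C = 0
k(E, Z) = -3 (k(E, Z) = -3 + 0 = -3)
V = -11286 (V = 3762*(-3) = -11286)
189*(-138/(-414)) - V = 189*(-138/(-414)) - 1*(-11286) = 189*(-138*(-1/414)) + 11286 = 189*(⅓) + 11286 = 63 + 11286 = 11349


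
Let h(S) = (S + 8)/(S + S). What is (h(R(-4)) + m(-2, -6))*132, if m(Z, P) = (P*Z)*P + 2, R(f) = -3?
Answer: -9350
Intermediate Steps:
m(Z, P) = 2 + Z*P² (m(Z, P) = Z*P² + 2 = 2 + Z*P²)
h(S) = (8 + S)/(2*S) (h(S) = (8 + S)/((2*S)) = (8 + S)*(1/(2*S)) = (8 + S)/(2*S))
(h(R(-4)) + m(-2, -6))*132 = ((½)*(8 - 3)/(-3) + (2 - 2*(-6)²))*132 = ((½)*(-⅓)*5 + (2 - 2*36))*132 = (-⅚ + (2 - 72))*132 = (-⅚ - 70)*132 = -425/6*132 = -9350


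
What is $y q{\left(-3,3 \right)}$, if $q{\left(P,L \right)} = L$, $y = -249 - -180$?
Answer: $-207$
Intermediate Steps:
$y = -69$ ($y = -249 + 180 = -69$)
$y q{\left(-3,3 \right)} = \left(-69\right) 3 = -207$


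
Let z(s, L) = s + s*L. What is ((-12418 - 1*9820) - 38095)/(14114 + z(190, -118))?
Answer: 60333/8116 ≈ 7.4338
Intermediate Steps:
z(s, L) = s + L*s
((-12418 - 1*9820) - 38095)/(14114 + z(190, -118)) = ((-12418 - 1*9820) - 38095)/(14114 + 190*(1 - 118)) = ((-12418 - 9820) - 38095)/(14114 + 190*(-117)) = (-22238 - 38095)/(14114 - 22230) = -60333/(-8116) = -60333*(-1/8116) = 60333/8116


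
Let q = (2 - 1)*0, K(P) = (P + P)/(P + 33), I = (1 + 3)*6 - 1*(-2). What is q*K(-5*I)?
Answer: 0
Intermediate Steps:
I = 26 (I = 4*6 + 2 = 24 + 2 = 26)
K(P) = 2*P/(33 + P) (K(P) = (2*P)/(33 + P) = 2*P/(33 + P))
q = 0 (q = 1*0 = 0)
q*K(-5*I) = 0*(2*(-5*26)/(33 - 5*26)) = 0*(2*(-130)/(33 - 130)) = 0*(2*(-130)/(-97)) = 0*(2*(-130)*(-1/97)) = 0*(260/97) = 0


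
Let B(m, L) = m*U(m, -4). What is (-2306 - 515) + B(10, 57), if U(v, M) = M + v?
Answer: -2761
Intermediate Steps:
B(m, L) = m*(-4 + m)
(-2306 - 515) + B(10, 57) = (-2306 - 515) + 10*(-4 + 10) = -2821 + 10*6 = -2821 + 60 = -2761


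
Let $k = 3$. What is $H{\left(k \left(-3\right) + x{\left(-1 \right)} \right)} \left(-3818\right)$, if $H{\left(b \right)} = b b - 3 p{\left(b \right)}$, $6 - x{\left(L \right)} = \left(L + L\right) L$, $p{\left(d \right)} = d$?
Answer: $-152720$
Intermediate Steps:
$x{\left(L \right)} = 6 - 2 L^{2}$ ($x{\left(L \right)} = 6 - \left(L + L\right) L = 6 - 2 L L = 6 - 2 L^{2}$)
$H{\left(b \right)} = b^{2} - 3 b$ ($H{\left(b \right)} = b b - 3 b = b^{2} - 3 b$)
$H{\left(k \left(-3\right) + x{\left(-1 \right)} \right)} \left(-3818\right) = \left(3 \left(-3\right) + \left(6 - 2 \left(-1\right)^{2}\right)\right) \left(-3 + \left(3 \left(-3\right) + \left(6 - 2 \left(-1\right)^{2}\right)\right)\right) \left(-3818\right) = \left(-9 + \left(6 - 2\right)\right) \left(-3 + \left(-9 + \left(6 - 2\right)\right)\right) \left(-3818\right) = \left(-9 + 4\right) \left(-3 + \left(-9 + 4\right)\right) \left(-3818\right) = - 5 \left(-3 - 5\right) \left(-3818\right) = \left(-5\right) \left(-8\right) \left(-3818\right) = 40 \left(-3818\right) = -152720$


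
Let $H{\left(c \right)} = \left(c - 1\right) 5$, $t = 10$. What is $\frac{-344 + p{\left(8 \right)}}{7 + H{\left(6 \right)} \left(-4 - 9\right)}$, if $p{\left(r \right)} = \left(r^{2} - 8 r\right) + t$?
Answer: $\frac{167}{159} \approx 1.0503$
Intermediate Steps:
$p{\left(r \right)} = 10 + r^{2} - 8 r$ ($p{\left(r \right)} = \left(r^{2} - 8 r\right) + 10 = 10 + r^{2} - 8 r$)
$H{\left(c \right)} = -5 + 5 c$ ($H{\left(c \right)} = \left(-1 + c\right) 5 = -5 + 5 c$)
$\frac{-344 + p{\left(8 \right)}}{7 + H{\left(6 \right)} \left(-4 - 9\right)} = \frac{-344 + \left(10 + 8^{2} - 64\right)}{7 + \left(-5 + 5 \cdot 6\right) \left(-4 - 9\right)} = \frac{-344 + \left(10 + 64 - 64\right)}{7 + \left(-5 + 30\right) \left(-13\right)} = \frac{-344 + 10}{7 + 25 \left(-13\right)} = - \frac{334}{7 - 325} = - \frac{334}{-318} = \left(-334\right) \left(- \frac{1}{318}\right) = \frac{167}{159}$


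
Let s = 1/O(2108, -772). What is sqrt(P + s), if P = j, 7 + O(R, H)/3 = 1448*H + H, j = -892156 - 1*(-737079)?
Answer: I*sqrt(1746492428776645830)/3355905 ≈ 393.8*I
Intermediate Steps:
j = -155077 (j = -892156 + 737079 = -155077)
O(R, H) = -21 + 4347*H (O(R, H) = -21 + 3*(1448*H + H) = -21 + 3*(1449*H) = -21 + 4347*H)
P = -155077
s = -1/3355905 (s = 1/(-21 + 4347*(-772)) = 1/(-21 - 3355884) = 1/(-3355905) = -1/3355905 ≈ -2.9798e-7)
sqrt(P + s) = sqrt(-155077 - 1/3355905) = sqrt(-520423679686/3355905) = I*sqrt(1746492428776645830)/3355905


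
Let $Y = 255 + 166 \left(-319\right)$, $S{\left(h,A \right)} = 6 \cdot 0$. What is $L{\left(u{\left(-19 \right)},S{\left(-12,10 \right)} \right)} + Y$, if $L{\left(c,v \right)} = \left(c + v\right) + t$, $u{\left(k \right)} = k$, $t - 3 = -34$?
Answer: $-52749$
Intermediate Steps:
$t = -31$ ($t = 3 - 34 = -31$)
$S{\left(h,A \right)} = 0$
$L{\left(c,v \right)} = -31 + c + v$ ($L{\left(c,v \right)} = \left(c + v\right) - 31 = -31 + c + v$)
$Y = -52699$ ($Y = 255 - 52954 = -52699$)
$L{\left(u{\left(-19 \right)},S{\left(-12,10 \right)} \right)} + Y = \left(-31 - 19 + 0\right) - 52699 = -50 - 52699 = -52749$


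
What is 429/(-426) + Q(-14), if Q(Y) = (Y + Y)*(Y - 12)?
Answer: 103233/142 ≈ 726.99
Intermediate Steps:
Q(Y) = 2*Y*(-12 + Y) (Q(Y) = (2*Y)*(-12 + Y) = 2*Y*(-12 + Y))
429/(-426) + Q(-14) = 429/(-426) + 2*(-14)*(-12 - 14) = 429*(-1/426) + 2*(-14)*(-26) = -143/142 + 728 = 103233/142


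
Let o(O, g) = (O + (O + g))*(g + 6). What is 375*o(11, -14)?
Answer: -24000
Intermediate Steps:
o(O, g) = (6 + g)*(g + 2*O) (o(O, g) = (g + 2*O)*(6 + g) = (6 + g)*(g + 2*O))
375*o(11, -14) = 375*((-14)**2 + 6*(-14) + 12*11 + 2*11*(-14)) = 375*(196 - 84 + 132 - 308) = 375*(-64) = -24000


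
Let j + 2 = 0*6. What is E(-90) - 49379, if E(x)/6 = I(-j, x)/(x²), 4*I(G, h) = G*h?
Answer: -1481371/30 ≈ -49379.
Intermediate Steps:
j = -2 (j = -2 + 0*6 = -2 + 0 = -2)
I(G, h) = G*h/4 (I(G, h) = (G*h)/4 = G*h/4)
E(x) = 3/x (E(x) = 6*(((-1*(-2))*x/4)/(x²)) = 6*(((¼)*2*x)/x²) = 6*((x/2)/x²) = 6*(1/(2*x)) = 3/x)
E(-90) - 49379 = 3/(-90) - 49379 = 3*(-1/90) - 49379 = -1/30 - 49379 = -1481371/30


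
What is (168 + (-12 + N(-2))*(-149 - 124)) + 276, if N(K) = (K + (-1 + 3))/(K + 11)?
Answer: 3720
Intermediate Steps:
N(K) = (2 + K)/(11 + K) (N(K) = (K + 2)/(11 + K) = (2 + K)/(11 + K))
(168 + (-12 + N(-2))*(-149 - 124)) + 276 = (168 + (-12 + (2 - 2)/(11 - 2))*(-149 - 124)) + 276 = (168 + (-12 + 0/9)*(-273)) + 276 = (168 + (-12 + (⅑)*0)*(-273)) + 276 = (168 + (-12 + 0)*(-273)) + 276 = (168 - 12*(-273)) + 276 = (168 + 3276) + 276 = 3444 + 276 = 3720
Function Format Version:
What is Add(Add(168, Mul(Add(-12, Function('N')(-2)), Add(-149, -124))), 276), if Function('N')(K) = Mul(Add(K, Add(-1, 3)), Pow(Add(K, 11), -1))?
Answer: 3720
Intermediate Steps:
Function('N')(K) = Mul(Pow(Add(11, K), -1), Add(2, K)) (Function('N')(K) = Mul(Add(K, 2), Pow(Add(11, K), -1)) = Mul(Add(2, K), Pow(Add(11, K), -1)) = Mul(Pow(Add(11, K), -1), Add(2, K)))
Add(Add(168, Mul(Add(-12, Function('N')(-2)), Add(-149, -124))), 276) = Add(Add(168, Mul(Add(-12, Mul(Pow(Add(11, -2), -1), Add(2, -2))), Add(-149, -124))), 276) = Add(Add(168, Mul(Add(-12, Mul(Pow(9, -1), 0)), -273)), 276) = Add(Add(168, Mul(Add(-12, Mul(Rational(1, 9), 0)), -273)), 276) = Add(Add(168, Mul(Add(-12, 0), -273)), 276) = Add(Add(168, Mul(-12, -273)), 276) = Add(Add(168, 3276), 276) = Add(3444, 276) = 3720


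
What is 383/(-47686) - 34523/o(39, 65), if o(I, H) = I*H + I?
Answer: -411812405/30685941 ≈ -13.420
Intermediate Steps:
o(I, H) = I + H*I (o(I, H) = H*I + I = I + H*I)
383/(-47686) - 34523/o(39, 65) = 383/(-47686) - 34523*1/(39*(1 + 65)) = 383*(-1/47686) - 34523/(39*66) = -383/47686 - 34523/2574 = -411812405/30685941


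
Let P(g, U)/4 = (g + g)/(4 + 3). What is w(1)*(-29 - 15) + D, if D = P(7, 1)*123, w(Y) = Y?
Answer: 940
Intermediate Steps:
P(g, U) = 8*g/7 (P(g, U) = 4*((g + g)/(4 + 3)) = 4*((2*g)/7) = 4*((2*g)*(⅐)) = 4*(2*g/7) = 8*g/7)
D = 984 (D = ((8/7)*7)*123 = 8*123 = 984)
w(1)*(-29 - 15) + D = 1*(-29 - 15) + 984 = 1*(-44) + 984 = -44 + 984 = 940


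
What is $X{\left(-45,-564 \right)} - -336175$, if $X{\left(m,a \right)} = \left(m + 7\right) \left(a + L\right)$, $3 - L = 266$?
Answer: $367601$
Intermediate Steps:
$L = -263$ ($L = 3 - 266 = -263$)
$X{\left(m,a \right)} = \left(-263 + a\right) \left(7 + m\right)$ ($X{\left(m,a \right)} = \left(m + 7\right) \left(a - 263\right) = \left(7 + m\right) \left(-263 + a\right) = \left(-263 + a\right) \left(7 + m\right)$)
$X{\left(-45,-564 \right)} - -336175 = \left(-1841 - -11835 + 7 \left(-564\right) - -25380\right) - -336175 = \left(-1841 + 11835 - 3948 + 25380\right) + 336175 = 31426 + 336175 = 367601$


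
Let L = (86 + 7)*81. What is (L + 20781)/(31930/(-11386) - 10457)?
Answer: -26865267/9924611 ≈ -2.7069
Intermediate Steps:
L = 7533 (L = 93*81 = 7533)
(L + 20781)/(31930/(-11386) - 10457) = (7533 + 20781)/(31930/(-11386) - 10457) = 28314/(31930*(-1/11386) - 10457) = 28314/(-15965/5693 - 10457) = 28314/(-59547666/5693) = 28314*(-5693/59547666) = -26865267/9924611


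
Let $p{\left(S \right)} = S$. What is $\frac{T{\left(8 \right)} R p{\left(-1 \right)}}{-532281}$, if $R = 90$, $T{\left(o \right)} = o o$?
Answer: $\frac{1920}{177427} \approx 0.010821$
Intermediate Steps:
$T{\left(o \right)} = o^{2}$
$\frac{T{\left(8 \right)} R p{\left(-1 \right)}}{-532281} = \frac{8^{2} \cdot 90 \left(-1\right)}{-532281} = 64 \cdot 90 \left(-1\right) \left(- \frac{1}{532281}\right) = 5760 \left(-1\right) \left(- \frac{1}{532281}\right) = \left(-5760\right) \left(- \frac{1}{532281}\right) = \frac{1920}{177427}$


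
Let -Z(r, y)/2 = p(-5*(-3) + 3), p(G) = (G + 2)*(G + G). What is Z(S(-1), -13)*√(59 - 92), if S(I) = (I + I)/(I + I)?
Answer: -1440*I*√33 ≈ -8272.2*I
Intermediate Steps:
p(G) = 2*G*(2 + G) (p(G) = (2 + G)*(2*G) = 2*G*(2 + G))
S(I) = 1 (S(I) = (2*I)/((2*I)) = (2*I)*(1/(2*I)) = 1)
Z(r, y) = -1440 (Z(r, y) = -4*(-5*(-3) + 3)*(2 + (-5*(-3) + 3)) = -4*(15 + 3)*(2 + (15 + 3)) = -4*18*(2 + 18) = -4*18*20 = -2*720 = -1440)
Z(S(-1), -13)*√(59 - 92) = -1440*√(59 - 92) = -1440*I*√33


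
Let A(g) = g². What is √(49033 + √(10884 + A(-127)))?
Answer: √(49033 + √27013) ≈ 221.80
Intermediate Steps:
√(49033 + √(10884 + A(-127))) = √(49033 + √(10884 + (-127)²)) = √(49033 + √(10884 + 16129)) = √(49033 + √27013)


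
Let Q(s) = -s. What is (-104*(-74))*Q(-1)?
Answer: 7696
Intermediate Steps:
(-104*(-74))*Q(-1) = (-104*(-74))*(-1*(-1)) = 7696*1 = 7696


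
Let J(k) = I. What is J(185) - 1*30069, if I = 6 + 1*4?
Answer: -30059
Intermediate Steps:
I = 10 (I = 6 + 4 = 10)
J(k) = 10
J(185) - 1*30069 = 10 - 1*30069 = 10 - 30069 = -30059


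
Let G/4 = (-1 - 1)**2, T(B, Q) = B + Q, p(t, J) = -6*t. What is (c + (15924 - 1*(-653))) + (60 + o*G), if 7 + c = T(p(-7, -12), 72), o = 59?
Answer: 17688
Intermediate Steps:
G = 16 (G = 4*(-1 - 1)**2 = 4*(-2)**2 = 4*4 = 16)
c = 107 (c = -7 + (-6*(-7) + 72) = -7 + (42 + 72) = -7 + 114 = 107)
(c + (15924 - 1*(-653))) + (60 + o*G) = (107 + (15924 - 1*(-653))) + (60 + 59*16) = (107 + (15924 + 653)) + (60 + 944) = (107 + 16577) + 1004 = 16684 + 1004 = 17688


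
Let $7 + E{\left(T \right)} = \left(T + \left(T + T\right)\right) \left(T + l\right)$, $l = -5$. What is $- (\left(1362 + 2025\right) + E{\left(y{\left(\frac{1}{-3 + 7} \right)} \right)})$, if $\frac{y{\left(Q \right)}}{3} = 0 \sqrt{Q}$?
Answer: $-3380$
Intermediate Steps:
$y{\left(Q \right)} = 0$ ($y{\left(Q \right)} = 3 \cdot 0 \sqrt{Q} = 3 \cdot 0 = 0$)
$E{\left(T \right)} = -7 + 3 T \left(-5 + T\right)$ ($E{\left(T \right)} = -7 + \left(T + \left(T + T\right)\right) \left(T - 5\right) = -7 + \left(T + 2 T\right) \left(-5 + T\right) = -7 + 3 T \left(-5 + T\right)$)
$- (\left(1362 + 2025\right) + E{\left(y{\left(\frac{1}{-3 + 7} \right)} \right)}) = - (\left(1362 + 2025\right) - \left(7 - 3 \cdot 0^{2}\right)) = - (3387 + \left(-7 + 0 + 3 \cdot 0\right)) = - (3387 + \left(-7 + 0 + 0\right)) = - (3387 - 7) = \left(-1\right) 3380 = -3380$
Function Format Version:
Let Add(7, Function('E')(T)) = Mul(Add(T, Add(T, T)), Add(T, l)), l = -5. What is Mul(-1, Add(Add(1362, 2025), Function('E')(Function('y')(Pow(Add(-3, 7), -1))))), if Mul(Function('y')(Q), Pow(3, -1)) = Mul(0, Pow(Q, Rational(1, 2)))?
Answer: -3380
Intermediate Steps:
Function('y')(Q) = 0 (Function('y')(Q) = Mul(3, Mul(0, Pow(Q, Rational(1, 2)))) = Mul(3, 0) = 0)
Function('E')(T) = Add(-7, Mul(3, T, Add(-5, T))) (Function('E')(T) = Add(-7, Mul(Add(T, Add(T, T)), Add(T, -5))) = Add(-7, Mul(Add(T, Mul(2, T)), Add(-5, T))) = Add(-7, Mul(Mul(3, T), Add(-5, T))) = Add(-7, Mul(3, T, Add(-5, T))))
Mul(-1, Add(Add(1362, 2025), Function('E')(Function('y')(Pow(Add(-3, 7), -1))))) = Mul(-1, Add(Add(1362, 2025), Add(-7, Mul(-15, 0), Mul(3, Pow(0, 2))))) = Mul(-1, Add(3387, Add(-7, 0, Mul(3, 0)))) = Mul(-1, Add(3387, Add(-7, 0, 0))) = Mul(-1, Add(3387, -7)) = Mul(-1, 3380) = -3380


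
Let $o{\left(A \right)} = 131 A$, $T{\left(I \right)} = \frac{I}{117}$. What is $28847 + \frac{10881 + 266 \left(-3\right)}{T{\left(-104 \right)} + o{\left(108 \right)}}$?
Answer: $\frac{3673006175}{127324} \approx 28848.0$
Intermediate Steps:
$T{\left(I \right)} = \frac{I}{117}$ ($T{\left(I \right)} = I \frac{1}{117} = \frac{I}{117}$)
$28847 + \frac{10881 + 266 \left(-3\right)}{T{\left(-104 \right)} + o{\left(108 \right)}} = 28847 + \frac{10881 + 266 \left(-3\right)}{\frac{1}{117} \left(-104\right) + 131 \cdot 108} = 28847 + \frac{10881 - 798}{- \frac{8}{9} + 14148} = 28847 + \frac{10083}{\frac{127324}{9}} = 28847 + 10083 \cdot \frac{9}{127324} = 28847 + \frac{90747}{127324} = \frac{3673006175}{127324}$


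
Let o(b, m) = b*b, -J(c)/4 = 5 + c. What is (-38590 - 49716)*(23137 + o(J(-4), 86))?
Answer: -2044548818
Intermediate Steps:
J(c) = -20 - 4*c (J(c) = -4*(5 + c) = -20 - 4*c)
o(b, m) = b²
(-38590 - 49716)*(23137 + o(J(-4), 86)) = (-38590 - 49716)*(23137 + (-20 - 4*(-4))²) = -88306*(23137 + (-20 + 16)²) = -88306*(23137 + (-4)²) = -88306*(23137 + 16) = -88306*23153 = -2044548818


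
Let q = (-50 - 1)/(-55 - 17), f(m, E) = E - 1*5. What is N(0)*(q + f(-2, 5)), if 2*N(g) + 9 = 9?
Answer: 0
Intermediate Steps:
N(g) = 0 (N(g) = -9/2 + (½)*9 = -9/2 + 9/2 = 0)
f(m, E) = -5 + E (f(m, E) = E - 5 = -5 + E)
q = 17/24 (q = -51/(-72) = -51*(-1/72) = 17/24 ≈ 0.70833)
N(0)*(q + f(-2, 5)) = 0*(17/24 + (-5 + 5)) = 0*(17/24 + 0) = 0*(17/24) = 0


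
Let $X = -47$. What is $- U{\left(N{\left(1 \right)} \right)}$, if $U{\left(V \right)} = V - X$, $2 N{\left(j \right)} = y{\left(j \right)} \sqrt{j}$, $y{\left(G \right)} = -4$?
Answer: $-45$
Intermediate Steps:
$N{\left(j \right)} = - 2 \sqrt{j}$ ($N{\left(j \right)} = \frac{\left(-4\right) \sqrt{j}}{2} = - 2 \sqrt{j}$)
$U{\left(V \right)} = 47 + V$ ($U{\left(V \right)} = V - -47 = V + 47 = 47 + V$)
$- U{\left(N{\left(1 \right)} \right)} = - (47 - 2 \sqrt{1}) = - (47 - 2) = \left(-1\right) 45 = -45$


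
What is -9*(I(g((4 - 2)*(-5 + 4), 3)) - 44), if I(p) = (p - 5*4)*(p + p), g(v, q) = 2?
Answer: 1044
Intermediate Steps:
I(p) = 2*p*(-20 + p) (I(p) = (p - 20)*(2*p) = (-20 + p)*(2*p) = 2*p*(-20 + p))
-9*(I(g((4 - 2)*(-5 + 4), 3)) - 44) = -9*(2*2*(-20 + 2) - 44) = -9*(2*2*(-18) - 44) = -9*(-72 - 44) = -9*(-116) = 1044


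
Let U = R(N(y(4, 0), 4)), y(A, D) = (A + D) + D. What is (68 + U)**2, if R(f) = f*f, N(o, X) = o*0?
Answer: 4624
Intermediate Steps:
y(A, D) = A + 2*D
N(o, X) = 0
R(f) = f**2
U = 0 (U = 0**2 = 0)
(68 + U)**2 = (68 + 0)**2 = 68**2 = 4624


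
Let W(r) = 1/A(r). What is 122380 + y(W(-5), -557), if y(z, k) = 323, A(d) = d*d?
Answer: 122703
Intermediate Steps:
A(d) = d²
W(r) = r⁻² (W(r) = 1/(r²) = r⁻²)
122380 + y(W(-5), -557) = 122380 + 323 = 122703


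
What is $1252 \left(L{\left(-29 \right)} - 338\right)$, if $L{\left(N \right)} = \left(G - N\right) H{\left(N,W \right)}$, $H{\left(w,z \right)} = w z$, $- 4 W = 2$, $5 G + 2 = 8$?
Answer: $\frac{625374}{5} \approx 1.2507 \cdot 10^{5}$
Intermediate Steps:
$G = \frac{6}{5}$ ($G = - \frac{2}{5} + \frac{1}{5} \cdot 8 = - \frac{2}{5} + \frac{8}{5} = \frac{6}{5} \approx 1.2$)
$W = - \frac{1}{2}$ ($W = \left(- \frac{1}{4}\right) 2 = - \frac{1}{2} \approx -0.5$)
$L{\left(N \right)} = - \frac{N \left(\frac{6}{5} - N\right)}{2}$ ($L{\left(N \right)} = \left(\frac{6}{5} - N\right) N \left(- \frac{1}{2}\right) = \left(\frac{6}{5} - N\right) \left(- \frac{N}{2}\right) = - \frac{N \left(\frac{6}{5} - N\right)}{2}$)
$1252 \left(L{\left(-29 \right)} - 338\right) = 1252 \left(\frac{1}{10} \left(-29\right) \left(-6 + 5 \left(-29\right)\right) - 338\right) = 1252 \left(\frac{1}{10} \left(-29\right) \left(-6 - 145\right) - 338\right) = 1252 \left(\frac{1}{10} \left(-29\right) \left(-151\right) - 338\right) = 1252 \left(\frac{4379}{10} - 338\right) = 1252 \cdot \frac{999}{10} = \frac{625374}{5}$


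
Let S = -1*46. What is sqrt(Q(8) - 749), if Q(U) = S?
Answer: I*sqrt(795) ≈ 28.196*I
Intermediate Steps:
S = -46
Q(U) = -46
sqrt(Q(8) - 749) = sqrt(-46 - 749) = sqrt(-795) = I*sqrt(795)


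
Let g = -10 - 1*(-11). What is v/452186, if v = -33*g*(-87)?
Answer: 2871/452186 ≈ 0.0063492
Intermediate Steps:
g = 1 (g = -10 + 11 = 1)
v = 2871 (v = -33*1*(-87) = -33*(-87) = 2871)
v/452186 = 2871/452186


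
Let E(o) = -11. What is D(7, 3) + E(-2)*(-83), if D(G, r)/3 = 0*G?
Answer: 913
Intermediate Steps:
D(G, r) = 0 (D(G, r) = 3*(0*G) = 3*0 = 0)
D(7, 3) + E(-2)*(-83) = 0 - 11*(-83) = 0 + 913 = 913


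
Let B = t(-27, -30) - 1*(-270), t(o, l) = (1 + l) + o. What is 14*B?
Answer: 2996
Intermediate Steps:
t(o, l) = 1 + l + o
B = 214 (B = (1 - 30 - 27) - 1*(-270) = -56 + 270 = 214)
14*B = 14*214 = 2996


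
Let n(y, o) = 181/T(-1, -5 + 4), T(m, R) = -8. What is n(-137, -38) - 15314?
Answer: -122693/8 ≈ -15337.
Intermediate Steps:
n(y, o) = -181/8 (n(y, o) = 181/(-8) = 181*(-⅛) = -181/8)
n(-137, -38) - 15314 = -181/8 - 15314 = -122693/8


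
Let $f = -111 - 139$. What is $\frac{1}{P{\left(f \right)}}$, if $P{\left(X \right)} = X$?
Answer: $- \frac{1}{250} \approx -0.004$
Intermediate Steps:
$f = -250$
$\frac{1}{P{\left(f \right)}} = \frac{1}{-250} = - \frac{1}{250}$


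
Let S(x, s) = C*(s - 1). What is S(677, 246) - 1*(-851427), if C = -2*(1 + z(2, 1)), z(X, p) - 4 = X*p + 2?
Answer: 847017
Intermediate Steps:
z(X, p) = 6 + X*p (z(X, p) = 4 + (X*p + 2) = 4 + (2 + X*p) = 6 + X*p)
C = -18 (C = -2*(1 + (6 + 2*1)) = -2*(1 + (6 + 2)) = -2*(1 + 8) = -2*9 = -18)
S(x, s) = 18 - 18*s (S(x, s) = -18*(s - 1) = -18*(-1 + s) = 18 - 18*s)
S(677, 246) - 1*(-851427) = (18 - 18*246) - 1*(-851427) = (18 - 4428) + 851427 = -4410 + 851427 = 847017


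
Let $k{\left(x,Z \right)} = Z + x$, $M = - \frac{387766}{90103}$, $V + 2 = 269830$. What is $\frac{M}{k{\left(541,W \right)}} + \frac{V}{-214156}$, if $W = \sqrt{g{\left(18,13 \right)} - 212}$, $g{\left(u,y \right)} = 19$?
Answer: $\frac{- 6078078071 \sqrt{193} + 3309000840285 i}{4824024517 \left(\sqrt{193} - 541 i\right)} \approx -1.2679 + 0.00020414 i$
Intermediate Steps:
$V = 269828$ ($V = -2 + 269830 = 269828$)
$M = - \frac{387766}{90103}$ ($M = \left(-387766\right) \frac{1}{90103} = - \frac{387766}{90103} \approx -4.3036$)
$W = i \sqrt{193}$ ($W = \sqrt{19 - 212} = \sqrt{-193} = i \sqrt{193} \approx 13.892 i$)
$\frac{M}{k{\left(541,W \right)}} + \frac{V}{-214156} = - \frac{387766}{90103 \left(i \sqrt{193} + 541\right)} + \frac{269828}{-214156} = - \frac{387766}{90103 \left(541 + i \sqrt{193}\right)} + 269828 \left(- \frac{1}{214156}\right) = - \frac{387766}{90103 \left(541 + i \sqrt{193}\right)} - \frac{67457}{53539} = - \frac{67457}{53539} - \frac{387766}{90103 \left(541 + i \sqrt{193}\right)}$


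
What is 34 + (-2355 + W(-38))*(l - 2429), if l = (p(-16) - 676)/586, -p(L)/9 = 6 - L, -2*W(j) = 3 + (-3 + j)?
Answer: 1663554986/293 ≈ 5.6777e+6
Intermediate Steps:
W(j) = -j/2 (W(j) = -(3 + (-3 + j))/2 = -j/2)
p(L) = -54 + 9*L (p(L) = -9*(6 - L) = -54 + 9*L)
l = -437/293 (l = ((-54 + 9*(-16)) - 676)/586 = ((-54 - 144) - 676)*(1/586) = (-198 - 676)*(1/586) = -874*1/586 = -437/293 ≈ -1.4915)
34 + (-2355 + W(-38))*(l - 2429) = 34 + (-2355 - ½*(-38))*(-437/293 - 2429) = 34 + (-2355 + 19)*(-712134/293) = 34 - 2336*(-712134/293) = 34 + 1663545024/293 = 1663554986/293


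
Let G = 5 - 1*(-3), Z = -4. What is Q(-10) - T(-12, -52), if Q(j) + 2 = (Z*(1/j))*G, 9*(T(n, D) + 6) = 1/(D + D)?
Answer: 33701/4680 ≈ 7.2011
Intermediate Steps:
G = 8 (G = 5 + 3 = 8)
T(n, D) = -6 + 1/(18*D) (T(n, D) = -6 + 1/(9*(D + D)) = -6 + 1/(9*((2*D))) = -6 + (1/(2*D))/9 = -6 + 1/(18*D))
Q(j) = -2 - 32/j (Q(j) = -2 - 4/j*8 = -2 - 32/j)
Q(-10) - T(-12, -52) = (-2 - 32/(-10)) - (-6 + (1/18)/(-52)) = (-2 - 32*(-1/10)) - (-6 + (1/18)*(-1/52)) = (-2 + 16/5) - (-6 - 1/936) = 6/5 - 1*(-5617/936) = 6/5 + 5617/936 = 33701/4680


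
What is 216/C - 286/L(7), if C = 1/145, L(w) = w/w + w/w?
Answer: 31177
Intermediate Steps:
L(w) = 2 (L(w) = 1 + 1 = 2)
C = 1/145 ≈ 0.0068966
216/C - 286/L(7) = 216/(1/145) - 286/2 = 216*145 - 286*½ = 31320 - 143 = 31177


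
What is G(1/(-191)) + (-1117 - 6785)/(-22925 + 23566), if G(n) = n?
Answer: -1509923/122431 ≈ -12.333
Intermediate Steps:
G(1/(-191)) + (-1117 - 6785)/(-22925 + 23566) = 1/(-191) + (-1117 - 6785)/(-22925 + 23566) = -1/191 - 7902/641 = -1509923/122431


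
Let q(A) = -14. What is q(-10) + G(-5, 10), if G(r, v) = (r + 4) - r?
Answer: -10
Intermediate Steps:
G(r, v) = 4 (G(r, v) = (4 + r) - r = 4)
q(-10) + G(-5, 10) = -14 + 4 = -10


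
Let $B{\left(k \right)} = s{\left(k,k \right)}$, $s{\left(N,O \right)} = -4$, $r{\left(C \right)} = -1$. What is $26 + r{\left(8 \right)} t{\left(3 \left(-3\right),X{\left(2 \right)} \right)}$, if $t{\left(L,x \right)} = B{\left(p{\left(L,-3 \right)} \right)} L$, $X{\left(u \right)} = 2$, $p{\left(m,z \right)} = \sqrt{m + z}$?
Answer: $-10$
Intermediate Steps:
$B{\left(k \right)} = -4$
$t{\left(L,x \right)} = - 4 L$
$26 + r{\left(8 \right)} t{\left(3 \left(-3\right),X{\left(2 \right)} \right)} = 26 - - 4 \cdot 3 \left(-3\right) = 26 - \left(-4\right) \left(-9\right) = 26 - 36 = -10$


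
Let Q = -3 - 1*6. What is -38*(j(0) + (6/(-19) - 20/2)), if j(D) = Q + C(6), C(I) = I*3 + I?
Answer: -178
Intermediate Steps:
Q = -9 (Q = -3 - 6 = -9)
C(I) = 4*I (C(I) = 3*I + I = 4*I)
j(D) = 15 (j(D) = -9 + 4*6 = -9 + 24 = 15)
-38*(j(0) + (6/(-19) - 20/2)) = -38*(15 + (6/(-19) - 20/2)) = -38*(15 + (6*(-1/19) - 20*½)) = -38*(15 + (-6/19 - 10)) = -38*(15 - 196/19) = -38*89/19 = -178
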